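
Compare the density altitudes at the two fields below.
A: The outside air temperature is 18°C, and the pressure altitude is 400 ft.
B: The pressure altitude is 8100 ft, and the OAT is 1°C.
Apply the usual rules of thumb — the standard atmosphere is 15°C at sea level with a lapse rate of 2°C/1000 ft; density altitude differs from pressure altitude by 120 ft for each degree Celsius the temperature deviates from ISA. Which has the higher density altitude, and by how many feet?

B by 7508 ft

A: ISA temp = 14.2°C, deviation +3.8°C, DA = 400 + 120 × 3.8 = 856 ft.
B: ISA temp = -1.2°C, deviation +2.2°C, DA = 8100 + 120 × 2.2 = 8364 ft.
B is higher by 8364 − 856 = 7508 ft.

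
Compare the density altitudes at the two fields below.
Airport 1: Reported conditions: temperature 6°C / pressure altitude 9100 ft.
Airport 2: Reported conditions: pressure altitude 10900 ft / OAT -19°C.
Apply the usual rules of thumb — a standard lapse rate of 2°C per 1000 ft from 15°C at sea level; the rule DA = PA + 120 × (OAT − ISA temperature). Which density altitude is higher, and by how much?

Airport 1: ISA temp = -3.2°C, deviation +9.2°C, DA = 9100 + 120 × 9.2 = 10204 ft.
Airport 2: ISA temp = -6.8°C, deviation -12.2°C, DA = 10900 + 120 × (-12.2) = 9436 ft.
Airport 1 is higher by 10204 − 9436 = 768 ft.

Airport 1 by 768 ft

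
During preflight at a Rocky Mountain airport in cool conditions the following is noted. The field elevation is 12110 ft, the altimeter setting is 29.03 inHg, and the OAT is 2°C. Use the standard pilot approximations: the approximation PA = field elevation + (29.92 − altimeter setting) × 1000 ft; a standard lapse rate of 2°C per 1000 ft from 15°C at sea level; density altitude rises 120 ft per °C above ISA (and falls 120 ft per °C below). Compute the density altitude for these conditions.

Pressure altitude = 12110 + (29.92 − 29.03) × 1000 = 12110 + (+890) = 13000 ft.
ISA temperature at 13000 ft = 15 − 2 × (13000/1000) = -11°C.
ISA deviation = 2 − (-11) = +13°C.
Density altitude = 13000 + 120 × (13) = 14560 ft.

14560 ft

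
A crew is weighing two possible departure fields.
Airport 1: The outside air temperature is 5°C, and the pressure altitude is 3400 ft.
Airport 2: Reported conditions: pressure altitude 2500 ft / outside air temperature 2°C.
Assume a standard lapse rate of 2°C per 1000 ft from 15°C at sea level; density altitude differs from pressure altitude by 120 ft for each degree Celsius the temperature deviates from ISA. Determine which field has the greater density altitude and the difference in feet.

Airport 1 by 1476 ft

Airport 1: ISA temp = 8.2°C, deviation -3.2°C, DA = 3400 + 120 × (-3.2) = 3016 ft.
Airport 2: ISA temp = 10°C, deviation -8°C, DA = 2500 + 120 × (-8) = 1540 ft.
Airport 1 is higher by 3016 − 1540 = 1476 ft.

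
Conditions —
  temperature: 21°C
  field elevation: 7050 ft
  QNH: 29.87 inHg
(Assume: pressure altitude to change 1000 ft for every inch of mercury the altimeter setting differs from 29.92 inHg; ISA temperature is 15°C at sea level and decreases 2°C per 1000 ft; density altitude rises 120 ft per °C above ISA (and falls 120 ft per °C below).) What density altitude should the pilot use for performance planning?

9524 ft

Pressure altitude = 7050 + (29.92 − 29.87) × 1000 = 7050 + (+50) = 7100 ft.
ISA temperature at 7100 ft = 15 − 2 × (7100/1000) = 0.8°C.
ISA deviation = 21 − 0.8 = +20.2°C.
Density altitude = 7100 + 120 × (20.2) = 9524 ft.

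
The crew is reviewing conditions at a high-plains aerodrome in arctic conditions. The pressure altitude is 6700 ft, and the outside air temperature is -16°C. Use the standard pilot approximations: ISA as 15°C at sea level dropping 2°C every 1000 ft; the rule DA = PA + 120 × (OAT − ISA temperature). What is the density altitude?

4588 ft

ISA temperature at 6700 ft = 15 − 2 × (6700/1000) = 1.6°C.
ISA deviation = -16 − 1.6 = -17.6°C.
Density altitude = 6700 + 120 × (-17.6) = 6700 + (-2112) = 4588 ft.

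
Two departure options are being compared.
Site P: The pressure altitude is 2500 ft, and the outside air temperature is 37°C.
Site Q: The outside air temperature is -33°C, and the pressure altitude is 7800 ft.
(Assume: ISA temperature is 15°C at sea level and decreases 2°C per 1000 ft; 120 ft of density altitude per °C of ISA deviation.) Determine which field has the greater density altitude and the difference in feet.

Site P: ISA temp = 10°C, deviation +27°C, DA = 2500 + 120 × 27 = 5740 ft.
Site Q: ISA temp = -0.6°C, deviation -32.4°C, DA = 7800 + 120 × (-32.4) = 3912 ft.
Site P is higher by 5740 − 3912 = 1828 ft.

Site P by 1828 ft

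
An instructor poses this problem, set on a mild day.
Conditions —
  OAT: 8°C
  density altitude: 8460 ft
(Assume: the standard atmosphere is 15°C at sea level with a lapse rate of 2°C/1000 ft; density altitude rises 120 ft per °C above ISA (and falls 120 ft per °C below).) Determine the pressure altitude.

DA = PA + 120 × (OAT − (15 − 2·PA/1000)) = PA + 120·OAT − 1800 + 0.24·PA = 1.24·PA + 120·OAT − 1800.
So 1.24·PA = 8460 − 120 × 8 + 1800 = 9300.
PA = 9300 / 1.24 = 7500 ft.

7500 ft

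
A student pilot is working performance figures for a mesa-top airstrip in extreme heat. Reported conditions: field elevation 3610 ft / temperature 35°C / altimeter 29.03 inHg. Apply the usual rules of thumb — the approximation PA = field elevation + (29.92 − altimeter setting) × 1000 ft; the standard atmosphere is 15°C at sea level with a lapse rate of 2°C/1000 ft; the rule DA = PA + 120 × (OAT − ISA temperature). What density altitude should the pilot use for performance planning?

7980 ft

Pressure altitude = 3610 + (29.92 − 29.03) × 1000 = 3610 + (+890) = 4500 ft.
ISA temperature at 4500 ft = 15 − 2 × (4500/1000) = 6°C.
ISA deviation = 35 − 6 = +29°C.
Density altitude = 4500 + 120 × (29) = 7980 ft.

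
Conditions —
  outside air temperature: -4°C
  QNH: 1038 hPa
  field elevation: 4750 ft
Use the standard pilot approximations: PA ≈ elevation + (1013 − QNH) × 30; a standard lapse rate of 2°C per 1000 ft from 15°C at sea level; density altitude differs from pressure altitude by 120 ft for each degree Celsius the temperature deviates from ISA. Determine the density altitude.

2680 ft

Pressure altitude = 4750 + (1013 − 1038) × 30 = 4750 + (-750) = 4000 ft.
ISA temperature at 4000 ft = 15 − 2 × (4000/1000) = 7°C.
ISA deviation = -4 − 7 = -11°C.
Density altitude = 4000 + 120 × (-11) = 2680 ft.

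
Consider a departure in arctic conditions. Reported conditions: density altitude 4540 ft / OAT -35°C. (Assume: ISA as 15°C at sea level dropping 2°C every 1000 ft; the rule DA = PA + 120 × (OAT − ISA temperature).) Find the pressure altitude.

8500 ft

DA = PA + 120 × (OAT − (15 − 2·PA/1000)) = PA + 120·OAT − 1800 + 0.24·PA = 1.24·PA + 120·OAT − 1800.
So 1.24·PA = 4540 − 120 × (-35) + 1800 = 10540.
PA = 10540 / 1.24 = 8500 ft.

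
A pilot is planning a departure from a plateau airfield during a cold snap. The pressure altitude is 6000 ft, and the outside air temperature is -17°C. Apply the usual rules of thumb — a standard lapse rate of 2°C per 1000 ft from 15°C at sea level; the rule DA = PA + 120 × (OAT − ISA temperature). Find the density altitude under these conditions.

3600 ft

ISA temperature at 6000 ft = 15 − 2 × (6000/1000) = 3°C.
ISA deviation = -17 − 3 = -20°C.
Density altitude = 6000 + 120 × (-20) = 6000 + (-2400) = 3600 ft.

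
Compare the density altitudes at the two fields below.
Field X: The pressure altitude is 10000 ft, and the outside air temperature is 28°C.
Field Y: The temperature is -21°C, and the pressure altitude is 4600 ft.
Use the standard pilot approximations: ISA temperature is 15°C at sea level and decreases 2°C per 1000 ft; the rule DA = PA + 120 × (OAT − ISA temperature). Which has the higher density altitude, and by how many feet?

Field X: ISA temp = -5°C, deviation +33°C, DA = 10000 + 120 × 33 = 13960 ft.
Field Y: ISA temp = 5.8°C, deviation -26.8°C, DA = 4600 + 120 × (-26.8) = 1384 ft.
Field X is higher by 13960 − 1384 = 12576 ft.

Field X by 12576 ft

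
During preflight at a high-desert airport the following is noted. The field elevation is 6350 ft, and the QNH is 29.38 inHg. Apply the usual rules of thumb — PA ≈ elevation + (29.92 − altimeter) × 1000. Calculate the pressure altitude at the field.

Pressure correction = (29.92 − 29.38) × 1000 = +540 ft.
Pressure altitude = 6350 + (+540) = 6890 ft.

6890 ft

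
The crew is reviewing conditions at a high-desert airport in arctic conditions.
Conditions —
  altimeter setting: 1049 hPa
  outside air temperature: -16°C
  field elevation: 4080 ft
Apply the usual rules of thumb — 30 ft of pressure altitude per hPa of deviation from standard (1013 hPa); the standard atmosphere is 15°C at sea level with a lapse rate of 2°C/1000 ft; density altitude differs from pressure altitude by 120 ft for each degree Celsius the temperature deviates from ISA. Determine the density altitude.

Pressure altitude = 4080 + (1013 − 1049) × 30 = 4080 + (-1080) = 3000 ft.
ISA temperature at 3000 ft = 15 − 2 × (3000/1000) = 9°C.
ISA deviation = -16 − 9 = -25°C.
Density altitude = 3000 + 120 × (-25) = 0 ft.

0 ft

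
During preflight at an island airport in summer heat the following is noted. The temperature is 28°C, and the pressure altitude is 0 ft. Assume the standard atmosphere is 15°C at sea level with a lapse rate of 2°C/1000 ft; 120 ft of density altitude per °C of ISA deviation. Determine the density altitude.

1560 ft

ISA temperature at 0 ft = 15 − 2 × (0/1000) = 15°C.
ISA deviation = 28 − 15 = +13°C.
Density altitude = 0 + 120 × (13) = 0 + (+1560) = 1560 ft.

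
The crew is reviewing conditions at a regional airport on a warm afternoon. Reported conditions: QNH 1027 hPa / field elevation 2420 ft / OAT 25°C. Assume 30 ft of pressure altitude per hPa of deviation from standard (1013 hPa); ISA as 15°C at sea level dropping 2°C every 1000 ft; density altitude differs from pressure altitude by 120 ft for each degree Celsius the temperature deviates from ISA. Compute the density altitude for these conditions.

Pressure altitude = 2420 + (1013 − 1027) × 30 = 2420 + (-420) = 2000 ft.
ISA temperature at 2000 ft = 15 − 2 × (2000/1000) = 11°C.
ISA deviation = 25 − 11 = +14°C.
Density altitude = 2000 + 120 × (14) = 3680 ft.

3680 ft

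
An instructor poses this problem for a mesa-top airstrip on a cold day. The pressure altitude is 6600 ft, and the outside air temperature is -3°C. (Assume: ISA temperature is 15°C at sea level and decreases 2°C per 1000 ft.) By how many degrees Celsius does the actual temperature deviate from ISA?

ISA temperature at 6600 ft = 15 − 2 × (6600/1000) = 1.8°C.
Deviation = OAT − ISA = -3 − 1.8 = -4.8°C.

ISA-4.8°C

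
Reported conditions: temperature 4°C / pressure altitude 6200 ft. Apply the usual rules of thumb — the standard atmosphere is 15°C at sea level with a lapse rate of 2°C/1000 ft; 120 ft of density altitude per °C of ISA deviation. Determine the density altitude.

6368 ft

ISA temperature at 6200 ft = 15 − 2 × (6200/1000) = 2.6°C.
ISA deviation = 4 − 2.6 = +1.4°C.
Density altitude = 6200 + 120 × (1.4) = 6200 + (+168) = 6368 ft.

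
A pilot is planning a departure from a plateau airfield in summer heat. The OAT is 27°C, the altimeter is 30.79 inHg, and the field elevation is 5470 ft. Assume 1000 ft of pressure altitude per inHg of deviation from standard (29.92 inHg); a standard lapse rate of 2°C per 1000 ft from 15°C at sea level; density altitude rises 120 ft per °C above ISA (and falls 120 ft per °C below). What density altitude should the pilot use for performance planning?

7144 ft

Pressure altitude = 5470 + (29.92 − 30.79) × 1000 = 5470 + (-870) = 4600 ft.
ISA temperature at 4600 ft = 15 − 2 × (4600/1000) = 5.8°C.
ISA deviation = 27 − 5.8 = +21.2°C.
Density altitude = 4600 + 120 × (21.2) = 7144 ft.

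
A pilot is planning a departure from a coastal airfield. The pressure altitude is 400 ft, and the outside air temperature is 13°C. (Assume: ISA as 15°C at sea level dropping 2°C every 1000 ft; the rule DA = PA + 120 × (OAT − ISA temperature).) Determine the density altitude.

ISA temperature at 400 ft = 15 − 2 × (400/1000) = 14.2°C.
ISA deviation = 13 − 14.2 = -1.2°C.
Density altitude = 400 + 120 × (-1.2) = 400 + (-144) = 256 ft.

256 ft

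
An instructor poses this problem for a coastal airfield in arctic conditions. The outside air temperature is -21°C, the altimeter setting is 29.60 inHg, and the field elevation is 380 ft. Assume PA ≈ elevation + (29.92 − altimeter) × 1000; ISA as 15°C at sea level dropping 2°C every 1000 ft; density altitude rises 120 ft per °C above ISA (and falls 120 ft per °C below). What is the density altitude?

-3452 ft

Pressure altitude = 380 + (29.92 − 29.60) × 1000 = 380 + (+320) = 700 ft.
ISA temperature at 700 ft = 15 − 2 × (700/1000) = 13.6°C.
ISA deviation = -21 − 13.6 = -34.6°C.
Density altitude = 700 + 120 × (-34.6) = -3452 ft.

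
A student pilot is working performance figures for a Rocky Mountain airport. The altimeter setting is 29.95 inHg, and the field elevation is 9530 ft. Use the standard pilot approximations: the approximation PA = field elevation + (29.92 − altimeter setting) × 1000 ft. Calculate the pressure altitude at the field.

9500 ft

Pressure correction = (29.92 − 29.95) × 1000 = -30 ft.
Pressure altitude = 9530 + (-30) = 9500 ft.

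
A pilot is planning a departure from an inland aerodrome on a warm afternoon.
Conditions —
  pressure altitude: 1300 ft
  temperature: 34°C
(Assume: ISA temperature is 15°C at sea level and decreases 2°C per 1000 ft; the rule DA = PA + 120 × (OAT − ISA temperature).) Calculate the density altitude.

ISA temperature at 1300 ft = 15 − 2 × (1300/1000) = 12.4°C.
ISA deviation = 34 − 12.4 = +21.6°C.
Density altitude = 1300 + 120 × (21.6) = 1300 + (+2592) = 3892 ft.

3892 ft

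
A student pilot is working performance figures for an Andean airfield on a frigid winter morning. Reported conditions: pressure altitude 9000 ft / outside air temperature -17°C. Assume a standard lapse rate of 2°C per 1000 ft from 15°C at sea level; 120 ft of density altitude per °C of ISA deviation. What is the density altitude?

ISA temperature at 9000 ft = 15 − 2 × (9000/1000) = -3°C.
ISA deviation = -17 − (-3) = -14°C.
Density altitude = 9000 + 120 × (-14) = 9000 + (-1680) = 7320 ft.

7320 ft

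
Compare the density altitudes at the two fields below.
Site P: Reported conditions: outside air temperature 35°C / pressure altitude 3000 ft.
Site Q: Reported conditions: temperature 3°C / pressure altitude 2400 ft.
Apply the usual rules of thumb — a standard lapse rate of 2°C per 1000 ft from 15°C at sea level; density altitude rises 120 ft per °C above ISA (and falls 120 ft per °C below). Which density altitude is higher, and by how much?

Site P: ISA temp = 9°C, deviation +26°C, DA = 3000 + 120 × 26 = 6120 ft.
Site Q: ISA temp = 10.2°C, deviation -7.2°C, DA = 2400 + 120 × (-7.2) = 1536 ft.
Site P is higher by 6120 − 1536 = 4584 ft.

Site P by 4584 ft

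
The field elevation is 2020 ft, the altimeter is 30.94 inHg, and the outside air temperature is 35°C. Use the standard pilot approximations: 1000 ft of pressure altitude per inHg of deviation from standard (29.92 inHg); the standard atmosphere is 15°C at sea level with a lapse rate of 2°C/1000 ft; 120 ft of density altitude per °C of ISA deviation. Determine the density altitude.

Pressure altitude = 2020 + (29.92 − 30.94) × 1000 = 2020 + (-1020) = 1000 ft.
ISA temperature at 1000 ft = 15 − 2 × (1000/1000) = 13°C.
ISA deviation = 35 − 13 = +22°C.
Density altitude = 1000 + 120 × (22) = 3640 ft.

3640 ft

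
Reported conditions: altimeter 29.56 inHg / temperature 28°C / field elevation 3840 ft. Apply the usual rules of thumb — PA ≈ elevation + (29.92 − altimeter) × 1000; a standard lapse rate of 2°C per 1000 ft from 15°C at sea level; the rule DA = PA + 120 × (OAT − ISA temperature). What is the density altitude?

6768 ft

Pressure altitude = 3840 + (29.92 − 29.56) × 1000 = 3840 + (+360) = 4200 ft.
ISA temperature at 4200 ft = 15 − 2 × (4200/1000) = 6.6°C.
ISA deviation = 28 − 6.6 = +21.4°C.
Density altitude = 4200 + 120 × (21.4) = 6768 ft.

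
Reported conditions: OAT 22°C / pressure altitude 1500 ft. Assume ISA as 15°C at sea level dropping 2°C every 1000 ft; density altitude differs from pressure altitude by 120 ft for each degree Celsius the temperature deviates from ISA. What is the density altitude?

2700 ft

ISA temperature at 1500 ft = 15 − 2 × (1500/1000) = 12°C.
ISA deviation = 22 − 12 = +10°C.
Density altitude = 1500 + 120 × (10) = 1500 + (+1200) = 2700 ft.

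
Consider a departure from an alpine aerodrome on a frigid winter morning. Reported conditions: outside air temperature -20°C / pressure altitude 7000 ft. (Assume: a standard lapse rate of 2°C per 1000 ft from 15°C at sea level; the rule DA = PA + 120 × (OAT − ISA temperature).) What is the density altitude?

4480 ft

ISA temperature at 7000 ft = 15 − 2 × (7000/1000) = 1°C.
ISA deviation = -20 − 1 = -21°C.
Density altitude = 7000 + 120 × (-21) = 7000 + (-2520) = 4480 ft.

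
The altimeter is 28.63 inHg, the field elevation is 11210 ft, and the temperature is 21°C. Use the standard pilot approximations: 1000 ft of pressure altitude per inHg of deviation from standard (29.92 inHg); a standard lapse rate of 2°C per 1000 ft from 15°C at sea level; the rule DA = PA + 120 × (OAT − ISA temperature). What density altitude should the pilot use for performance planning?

Pressure altitude = 11210 + (29.92 − 28.63) × 1000 = 11210 + (+1290) = 12500 ft.
ISA temperature at 12500 ft = 15 − 2 × (12500/1000) = -10°C.
ISA deviation = 21 − (-10) = +31°C.
Density altitude = 12500 + 120 × (31) = 16220 ft.

16220 ft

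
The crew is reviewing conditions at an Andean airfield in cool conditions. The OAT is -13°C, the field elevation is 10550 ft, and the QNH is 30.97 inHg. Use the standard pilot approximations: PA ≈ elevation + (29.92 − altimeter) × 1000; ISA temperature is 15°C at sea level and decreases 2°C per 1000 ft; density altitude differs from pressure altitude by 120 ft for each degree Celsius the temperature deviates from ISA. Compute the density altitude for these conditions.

8420 ft

Pressure altitude = 10550 + (29.92 − 30.97) × 1000 = 10550 + (-1050) = 9500 ft.
ISA temperature at 9500 ft = 15 − 2 × (9500/1000) = -4°C.
ISA deviation = -13 − (-4) = -9°C.
Density altitude = 9500 + 120 × (-9) = 8420 ft.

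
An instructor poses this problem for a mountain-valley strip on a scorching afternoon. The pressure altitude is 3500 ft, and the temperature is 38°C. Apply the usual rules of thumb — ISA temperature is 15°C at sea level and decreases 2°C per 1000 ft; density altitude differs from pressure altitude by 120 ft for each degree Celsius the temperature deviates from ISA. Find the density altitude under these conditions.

7100 ft

ISA temperature at 3500 ft = 15 − 2 × (3500/1000) = 8°C.
ISA deviation = 38 − 8 = +30°C.
Density altitude = 3500 + 120 × (30) = 3500 + (+3600) = 7100 ft.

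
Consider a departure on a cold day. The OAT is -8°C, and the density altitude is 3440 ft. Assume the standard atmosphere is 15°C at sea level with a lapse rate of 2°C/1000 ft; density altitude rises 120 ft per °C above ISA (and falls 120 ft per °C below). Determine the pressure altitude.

5000 ft

DA = PA + 120 × (OAT − (15 − 2·PA/1000)) = PA + 120·OAT − 1800 + 0.24·PA = 1.24·PA + 120·OAT − 1800.
So 1.24·PA = 3440 − 120 × (-8) + 1800 = 6200.
PA = 6200 / 1.24 = 5000 ft.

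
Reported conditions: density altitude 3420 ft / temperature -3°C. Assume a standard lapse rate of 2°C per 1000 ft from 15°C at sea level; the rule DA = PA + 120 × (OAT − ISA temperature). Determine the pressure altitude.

DA = PA + 120 × (OAT − (15 − 2·PA/1000)) = PA + 120·OAT − 1800 + 0.24·PA = 1.24·PA + 120·OAT − 1800.
So 1.24·PA = 3420 − 120 × (-3) + 1800 = 5580.
PA = 5580 / 1.24 = 4500 ft.

4500 ft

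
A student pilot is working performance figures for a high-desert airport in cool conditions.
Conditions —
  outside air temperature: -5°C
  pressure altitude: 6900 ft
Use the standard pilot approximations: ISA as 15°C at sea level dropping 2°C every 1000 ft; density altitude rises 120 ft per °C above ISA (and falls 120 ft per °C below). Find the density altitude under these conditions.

ISA temperature at 6900 ft = 15 − 2 × (6900/1000) = 1.2°C.
ISA deviation = -5 − 1.2 = -6.2°C.
Density altitude = 6900 + 120 × (-6.2) = 6900 + (-744) = 6156 ft.

6156 ft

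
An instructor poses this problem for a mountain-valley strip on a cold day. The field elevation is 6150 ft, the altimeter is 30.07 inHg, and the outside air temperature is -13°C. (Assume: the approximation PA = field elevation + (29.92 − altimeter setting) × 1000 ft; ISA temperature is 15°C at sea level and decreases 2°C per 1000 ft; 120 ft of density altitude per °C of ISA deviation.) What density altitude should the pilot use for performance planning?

Pressure altitude = 6150 + (29.92 − 30.07) × 1000 = 6150 + (-150) = 6000 ft.
ISA temperature at 6000 ft = 15 − 2 × (6000/1000) = 3°C.
ISA deviation = -13 − 3 = -16°C.
Density altitude = 6000 + 120 × (-16) = 4080 ft.

4080 ft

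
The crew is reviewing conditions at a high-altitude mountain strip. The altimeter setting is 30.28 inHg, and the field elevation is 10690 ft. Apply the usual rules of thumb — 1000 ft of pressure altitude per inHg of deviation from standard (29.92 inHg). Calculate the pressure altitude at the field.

10330 ft

Pressure correction = (29.92 − 30.28) × 1000 = -360 ft.
Pressure altitude = 10690 + (-360) = 10330 ft.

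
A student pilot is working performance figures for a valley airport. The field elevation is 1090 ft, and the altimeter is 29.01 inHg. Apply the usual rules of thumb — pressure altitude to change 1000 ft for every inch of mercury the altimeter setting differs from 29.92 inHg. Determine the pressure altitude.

2000 ft

Pressure correction = (29.92 − 29.01) × 1000 = +910 ft.
Pressure altitude = 1090 + (+910) = 2000 ft.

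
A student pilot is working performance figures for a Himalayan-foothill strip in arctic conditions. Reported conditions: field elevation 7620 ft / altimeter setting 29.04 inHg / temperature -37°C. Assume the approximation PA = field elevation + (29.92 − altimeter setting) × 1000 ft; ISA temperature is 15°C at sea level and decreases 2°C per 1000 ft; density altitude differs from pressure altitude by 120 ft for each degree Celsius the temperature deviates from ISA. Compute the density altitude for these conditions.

4300 ft

Pressure altitude = 7620 + (29.92 − 29.04) × 1000 = 7620 + (+880) = 8500 ft.
ISA temperature at 8500 ft = 15 − 2 × (8500/1000) = -2°C.
ISA deviation = -37 − (-2) = -35°C.
Density altitude = 8500 + 120 × (-35) = 4300 ft.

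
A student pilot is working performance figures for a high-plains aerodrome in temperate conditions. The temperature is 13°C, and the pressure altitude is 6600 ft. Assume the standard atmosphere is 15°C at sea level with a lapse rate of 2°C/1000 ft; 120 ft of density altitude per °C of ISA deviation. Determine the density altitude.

ISA temperature at 6600 ft = 15 − 2 × (6600/1000) = 1.8°C.
ISA deviation = 13 − 1.8 = +11.2°C.
Density altitude = 6600 + 120 × (11.2) = 6600 + (+1344) = 7944 ft.

7944 ft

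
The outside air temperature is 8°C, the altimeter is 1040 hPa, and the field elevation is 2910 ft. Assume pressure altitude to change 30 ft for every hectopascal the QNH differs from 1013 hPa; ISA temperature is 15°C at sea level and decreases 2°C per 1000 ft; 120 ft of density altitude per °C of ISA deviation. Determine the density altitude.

1764 ft

Pressure altitude = 2910 + (1013 − 1040) × 30 = 2910 + (-810) = 2100 ft.
ISA temperature at 2100 ft = 15 − 2 × (2100/1000) = 10.8°C.
ISA deviation = 8 − 10.8 = -2.8°C.
Density altitude = 2100 + 120 × (-2.8) = 1764 ft.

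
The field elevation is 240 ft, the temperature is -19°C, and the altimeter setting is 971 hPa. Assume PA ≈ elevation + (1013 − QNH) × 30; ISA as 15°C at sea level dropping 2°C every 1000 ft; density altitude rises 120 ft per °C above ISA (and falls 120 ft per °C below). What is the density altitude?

-2220 ft

Pressure altitude = 240 + (1013 − 971) × 30 = 240 + (+1260) = 1500 ft.
ISA temperature at 1500 ft = 15 − 2 × (1500/1000) = 12°C.
ISA deviation = -19 − 12 = -31°C.
Density altitude = 1500 + 120 × (-31) = -2220 ft.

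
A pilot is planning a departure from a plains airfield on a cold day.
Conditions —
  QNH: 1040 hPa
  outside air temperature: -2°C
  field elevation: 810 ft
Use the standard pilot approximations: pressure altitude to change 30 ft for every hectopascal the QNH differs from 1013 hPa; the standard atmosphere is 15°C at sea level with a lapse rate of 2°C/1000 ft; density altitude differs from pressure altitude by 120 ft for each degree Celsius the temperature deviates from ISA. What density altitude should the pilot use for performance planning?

-2040 ft

Pressure altitude = 810 + (1013 − 1040) × 30 = 810 + (-810) = 0 ft.
ISA temperature at 0 ft = 15 − 2 × (0/1000) = 15°C.
ISA deviation = -2 − 15 = -17°C.
Density altitude = 0 + 120 × (-17) = -2040 ft.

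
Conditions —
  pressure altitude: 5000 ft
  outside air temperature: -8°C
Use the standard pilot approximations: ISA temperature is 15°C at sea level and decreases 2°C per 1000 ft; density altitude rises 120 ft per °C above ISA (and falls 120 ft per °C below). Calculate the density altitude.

3440 ft

ISA temperature at 5000 ft = 15 − 2 × (5000/1000) = 5°C.
ISA deviation = -8 − 5 = -13°C.
Density altitude = 5000 + 120 × (-13) = 5000 + (-1560) = 3440 ft.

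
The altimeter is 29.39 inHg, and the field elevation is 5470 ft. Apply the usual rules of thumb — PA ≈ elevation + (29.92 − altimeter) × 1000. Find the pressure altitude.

6000 ft

Pressure correction = (29.92 − 29.39) × 1000 = +530 ft.
Pressure altitude = 5470 + (+530) = 6000 ft.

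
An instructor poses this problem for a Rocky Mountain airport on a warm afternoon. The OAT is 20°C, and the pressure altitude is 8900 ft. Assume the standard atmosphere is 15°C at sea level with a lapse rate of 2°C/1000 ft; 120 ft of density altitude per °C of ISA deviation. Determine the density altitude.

11636 ft

ISA temperature at 8900 ft = 15 − 2 × (8900/1000) = -2.8°C.
ISA deviation = 20 − (-2.8) = +22.8°C.
Density altitude = 8900 + 120 × (22.8) = 8900 + (+2736) = 11636 ft.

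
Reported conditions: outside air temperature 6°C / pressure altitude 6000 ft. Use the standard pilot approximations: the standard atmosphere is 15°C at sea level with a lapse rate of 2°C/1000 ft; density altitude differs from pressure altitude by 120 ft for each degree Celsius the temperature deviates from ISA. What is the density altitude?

6360 ft

ISA temperature at 6000 ft = 15 − 2 × (6000/1000) = 3°C.
ISA deviation = 6 − 3 = +3°C.
Density altitude = 6000 + 120 × (3) = 6000 + (+360) = 6360 ft.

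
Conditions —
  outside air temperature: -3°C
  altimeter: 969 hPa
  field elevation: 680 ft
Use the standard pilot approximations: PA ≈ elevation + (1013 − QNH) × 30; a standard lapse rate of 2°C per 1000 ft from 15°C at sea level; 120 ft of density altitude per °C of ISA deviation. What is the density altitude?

320 ft

Pressure altitude = 680 + (1013 − 969) × 30 = 680 + (+1320) = 2000 ft.
ISA temperature at 2000 ft = 15 − 2 × (2000/1000) = 11°C.
ISA deviation = -3 − 11 = -14°C.
Density altitude = 2000 + 120 × (-14) = 320 ft.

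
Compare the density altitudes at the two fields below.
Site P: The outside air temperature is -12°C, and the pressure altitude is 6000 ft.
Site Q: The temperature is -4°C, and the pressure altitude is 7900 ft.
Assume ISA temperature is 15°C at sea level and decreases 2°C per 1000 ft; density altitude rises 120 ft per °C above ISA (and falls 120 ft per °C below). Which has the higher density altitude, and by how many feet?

Site Q by 3316 ft

Site P: ISA temp = 3°C, deviation -15°C, DA = 6000 + 120 × (-15) = 4200 ft.
Site Q: ISA temp = -0.8°C, deviation -3.2°C, DA = 7900 + 120 × (-3.2) = 7516 ft.
Site Q is higher by 7516 − 4200 = 3316 ft.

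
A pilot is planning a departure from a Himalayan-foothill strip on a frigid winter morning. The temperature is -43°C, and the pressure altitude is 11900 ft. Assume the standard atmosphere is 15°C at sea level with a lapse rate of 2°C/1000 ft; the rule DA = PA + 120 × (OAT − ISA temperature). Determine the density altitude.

ISA temperature at 11900 ft = 15 − 2 × (11900/1000) = -8.8°C.
ISA deviation = -43 − (-8.8) = -34.2°C.
Density altitude = 11900 + 120 × (-34.2) = 11900 + (-4104) = 7796 ft.

7796 ft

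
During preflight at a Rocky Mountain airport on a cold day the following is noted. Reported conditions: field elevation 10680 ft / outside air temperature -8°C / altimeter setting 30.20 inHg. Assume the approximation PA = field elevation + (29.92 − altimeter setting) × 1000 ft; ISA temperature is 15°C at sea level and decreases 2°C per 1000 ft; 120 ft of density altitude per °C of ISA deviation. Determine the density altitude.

10136 ft

Pressure altitude = 10680 + (29.92 − 30.20) × 1000 = 10680 + (-280) = 10400 ft.
ISA temperature at 10400 ft = 15 − 2 × (10400/1000) = -5.8°C.
ISA deviation = -8 − (-5.8) = -2.2°C.
Density altitude = 10400 + 120 × (-2.2) = 10136 ft.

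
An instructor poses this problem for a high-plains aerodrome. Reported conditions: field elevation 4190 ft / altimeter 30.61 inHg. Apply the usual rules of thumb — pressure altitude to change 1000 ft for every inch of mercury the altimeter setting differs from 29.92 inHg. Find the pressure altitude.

Pressure correction = (29.92 − 30.61) × 1000 = -690 ft.
Pressure altitude = 4190 + (-690) = 3500 ft.

3500 ft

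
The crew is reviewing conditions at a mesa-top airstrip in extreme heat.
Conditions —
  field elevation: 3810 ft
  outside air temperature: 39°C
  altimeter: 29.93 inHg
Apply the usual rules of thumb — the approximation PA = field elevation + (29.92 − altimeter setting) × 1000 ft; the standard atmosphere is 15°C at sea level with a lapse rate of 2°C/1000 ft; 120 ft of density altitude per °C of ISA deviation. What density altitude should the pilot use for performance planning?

7592 ft

Pressure altitude = 3810 + (29.92 − 29.93) × 1000 = 3810 + (-10) = 3800 ft.
ISA temperature at 3800 ft = 15 − 2 × (3800/1000) = 7.4°C.
ISA deviation = 39 − 7.4 = +31.6°C.
Density altitude = 3800 + 120 × (31.6) = 7592 ft.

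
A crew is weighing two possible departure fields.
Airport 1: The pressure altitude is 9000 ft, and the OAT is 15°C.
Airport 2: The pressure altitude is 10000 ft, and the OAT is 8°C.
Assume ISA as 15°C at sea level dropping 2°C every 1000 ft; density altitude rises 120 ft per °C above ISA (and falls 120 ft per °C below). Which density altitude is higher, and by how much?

Airport 2 by 400 ft

Airport 1: ISA temp = -3°C, deviation +18°C, DA = 9000 + 120 × 18 = 11160 ft.
Airport 2: ISA temp = -5°C, deviation +13°C, DA = 10000 + 120 × 13 = 11560 ft.
Airport 2 is higher by 11560 − 11160 = 400 ft.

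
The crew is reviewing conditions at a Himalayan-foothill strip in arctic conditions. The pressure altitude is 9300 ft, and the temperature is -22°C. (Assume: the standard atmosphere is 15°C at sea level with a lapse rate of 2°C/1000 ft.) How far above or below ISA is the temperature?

ISA temperature at 9300 ft = 15 − 2 × (9300/1000) = -3.6°C.
Deviation = OAT − ISA = -22 − (-3.6) = -18.4°C.

ISA-18.4°C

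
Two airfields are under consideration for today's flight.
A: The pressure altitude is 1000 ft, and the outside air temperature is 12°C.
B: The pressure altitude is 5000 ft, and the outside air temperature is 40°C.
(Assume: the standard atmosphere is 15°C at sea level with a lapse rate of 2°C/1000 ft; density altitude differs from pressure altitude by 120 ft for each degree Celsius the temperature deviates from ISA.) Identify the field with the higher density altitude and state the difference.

B by 8320 ft

A: ISA temp = 13°C, deviation -1°C, DA = 1000 + 120 × (-1) = 880 ft.
B: ISA temp = 5°C, deviation +35°C, DA = 5000 + 120 × 35 = 9200 ft.
B is higher by 9200 − 880 = 8320 ft.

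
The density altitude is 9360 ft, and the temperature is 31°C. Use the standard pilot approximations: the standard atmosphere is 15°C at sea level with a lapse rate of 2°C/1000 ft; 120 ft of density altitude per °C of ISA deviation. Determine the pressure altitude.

6000 ft

DA = PA + 120 × (OAT − (15 − 2·PA/1000)) = PA + 120·OAT − 1800 + 0.24·PA = 1.24·PA + 120·OAT − 1800.
So 1.24·PA = 9360 − 120 × 31 + 1800 = 7440.
PA = 7440 / 1.24 = 6000 ft.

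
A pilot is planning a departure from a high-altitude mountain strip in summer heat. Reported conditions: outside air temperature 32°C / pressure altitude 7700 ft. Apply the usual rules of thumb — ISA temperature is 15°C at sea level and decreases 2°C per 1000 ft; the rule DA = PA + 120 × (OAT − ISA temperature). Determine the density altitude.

ISA temperature at 7700 ft = 15 − 2 × (7700/1000) = -0.4°C.
ISA deviation = 32 − (-0.4) = +32.4°C.
Density altitude = 7700 + 120 × (32.4) = 7700 + (+3888) = 11588 ft.

11588 ft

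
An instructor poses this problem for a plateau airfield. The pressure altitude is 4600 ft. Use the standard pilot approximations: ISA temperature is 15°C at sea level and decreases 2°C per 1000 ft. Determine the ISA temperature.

ISA temperature = 15 − 2 × (4600/1000) = 15 − 9.2 = 5.8°C.

5.8°C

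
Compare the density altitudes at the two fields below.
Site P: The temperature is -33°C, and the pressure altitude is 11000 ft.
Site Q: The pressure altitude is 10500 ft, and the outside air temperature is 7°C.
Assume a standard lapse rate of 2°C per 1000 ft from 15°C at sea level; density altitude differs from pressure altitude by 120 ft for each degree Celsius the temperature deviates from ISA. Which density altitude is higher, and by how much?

Site P: ISA temp = -7°C, deviation -26°C, DA = 11000 + 120 × (-26) = 7880 ft.
Site Q: ISA temp = -6°C, deviation +13°C, DA = 10500 + 120 × 13 = 12060 ft.
Site Q is higher by 12060 − 7880 = 4180 ft.

Site Q by 4180 ft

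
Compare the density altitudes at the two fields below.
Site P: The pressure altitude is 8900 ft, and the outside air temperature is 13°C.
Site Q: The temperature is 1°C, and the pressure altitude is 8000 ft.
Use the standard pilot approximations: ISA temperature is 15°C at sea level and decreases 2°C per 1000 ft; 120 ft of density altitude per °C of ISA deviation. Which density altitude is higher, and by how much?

Site P: ISA temp = -2.8°C, deviation +15.8°C, DA = 8900 + 120 × 15.8 = 10796 ft.
Site Q: ISA temp = -1°C, deviation +2°C, DA = 8000 + 120 × 2 = 8240 ft.
Site P is higher by 10796 − 8240 = 2556 ft.

Site P by 2556 ft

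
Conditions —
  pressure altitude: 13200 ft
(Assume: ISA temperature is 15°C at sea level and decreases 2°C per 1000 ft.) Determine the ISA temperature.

ISA temperature = 15 − 2 × (13200/1000) = 15 − 26.4 = -11.4°C.

-11.4°C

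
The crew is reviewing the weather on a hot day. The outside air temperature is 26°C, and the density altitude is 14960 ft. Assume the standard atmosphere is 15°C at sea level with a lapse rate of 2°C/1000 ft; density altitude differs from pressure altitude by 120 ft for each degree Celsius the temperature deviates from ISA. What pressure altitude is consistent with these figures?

11000 ft

DA = PA + 120 × (OAT − (15 − 2·PA/1000)) = PA + 120·OAT − 1800 + 0.24·PA = 1.24·PA + 120·OAT − 1800.
So 1.24·PA = 14960 − 120 × 26 + 1800 = 13640.
PA = 13640 / 1.24 = 11000 ft.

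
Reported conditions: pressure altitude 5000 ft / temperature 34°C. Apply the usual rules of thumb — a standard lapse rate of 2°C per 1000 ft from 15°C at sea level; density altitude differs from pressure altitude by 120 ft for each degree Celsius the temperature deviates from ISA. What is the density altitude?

8480 ft

ISA temperature at 5000 ft = 15 − 2 × (5000/1000) = 5°C.
ISA deviation = 34 − 5 = +29°C.
Density altitude = 5000 + 120 × (29) = 5000 + (+3480) = 8480 ft.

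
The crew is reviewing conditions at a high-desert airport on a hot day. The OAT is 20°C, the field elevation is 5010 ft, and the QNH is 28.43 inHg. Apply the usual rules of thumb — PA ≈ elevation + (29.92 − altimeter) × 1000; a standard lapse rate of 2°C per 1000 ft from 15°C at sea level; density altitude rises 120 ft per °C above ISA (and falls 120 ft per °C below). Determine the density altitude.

8660 ft

Pressure altitude = 5010 + (29.92 − 28.43) × 1000 = 5010 + (+1490) = 6500 ft.
ISA temperature at 6500 ft = 15 − 2 × (6500/1000) = 2°C.
ISA deviation = 20 − 2 = +18°C.
Density altitude = 6500 + 120 × (18) = 8660 ft.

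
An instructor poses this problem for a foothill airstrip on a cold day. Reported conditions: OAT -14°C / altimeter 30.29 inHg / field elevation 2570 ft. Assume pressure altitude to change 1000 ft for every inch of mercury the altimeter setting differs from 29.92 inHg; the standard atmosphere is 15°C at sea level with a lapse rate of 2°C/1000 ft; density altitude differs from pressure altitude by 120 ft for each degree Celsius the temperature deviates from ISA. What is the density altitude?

Pressure altitude = 2570 + (29.92 − 30.29) × 1000 = 2570 + (-370) = 2200 ft.
ISA temperature at 2200 ft = 15 − 2 × (2200/1000) = 10.6°C.
ISA deviation = -14 − 10.6 = -24.6°C.
Density altitude = 2200 + 120 × (-24.6) = -752 ft.

-752 ft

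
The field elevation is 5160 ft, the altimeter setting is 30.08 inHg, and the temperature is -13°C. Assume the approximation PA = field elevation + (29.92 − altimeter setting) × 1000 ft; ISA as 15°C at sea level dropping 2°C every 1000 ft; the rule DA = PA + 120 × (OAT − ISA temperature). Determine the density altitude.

Pressure altitude = 5160 + (29.92 − 30.08) × 1000 = 5160 + (-160) = 5000 ft.
ISA temperature at 5000 ft = 15 − 2 × (5000/1000) = 5°C.
ISA deviation = -13 − 5 = -18°C.
Density altitude = 5000 + 120 × (-18) = 2840 ft.

2840 ft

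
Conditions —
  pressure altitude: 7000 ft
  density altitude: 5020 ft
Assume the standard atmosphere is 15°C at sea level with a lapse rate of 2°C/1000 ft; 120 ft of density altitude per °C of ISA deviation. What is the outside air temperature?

Density altitude − pressure altitude = 5020 − 7000 = -1980 ft.
At 120 ft/°C that is an ISA deviation of -1980/120 = -16.5°C.
ISA temperature at 7000 ft = 15 − 2 × (7000/1000) = 1°C.
OAT = ISA + deviation = 1 + (-16.5) = -15.5°C.

-15.5°C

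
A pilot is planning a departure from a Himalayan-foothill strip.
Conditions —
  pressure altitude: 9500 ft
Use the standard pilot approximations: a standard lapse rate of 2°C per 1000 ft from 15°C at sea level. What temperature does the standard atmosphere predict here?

-4°C

ISA temperature = 15 − 2 × (9500/1000) = 15 − 19 = -4°C.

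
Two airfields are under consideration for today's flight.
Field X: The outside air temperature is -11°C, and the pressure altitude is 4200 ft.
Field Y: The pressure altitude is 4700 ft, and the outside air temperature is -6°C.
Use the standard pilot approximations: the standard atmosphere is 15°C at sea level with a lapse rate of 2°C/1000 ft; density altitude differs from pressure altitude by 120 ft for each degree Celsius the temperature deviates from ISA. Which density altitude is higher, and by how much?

Field Y by 1220 ft

Field X: ISA temp = 6.6°C, deviation -17.6°C, DA = 4200 + 120 × (-17.6) = 2088 ft.
Field Y: ISA temp = 5.6°C, deviation -11.6°C, DA = 4700 + 120 × (-11.6) = 3308 ft.
Field Y is higher by 3308 − 2088 = 1220 ft.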